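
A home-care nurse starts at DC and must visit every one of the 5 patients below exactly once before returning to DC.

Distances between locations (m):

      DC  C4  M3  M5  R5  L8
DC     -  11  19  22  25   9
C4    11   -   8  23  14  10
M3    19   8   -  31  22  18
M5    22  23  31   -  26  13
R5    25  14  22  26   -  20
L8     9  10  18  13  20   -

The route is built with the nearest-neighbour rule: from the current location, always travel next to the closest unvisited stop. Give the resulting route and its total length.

Nearest-neighbour total = 97 m; route DC → L8 → C4 → M3 → R5 → M5 → DC.

At DC the remaining stops are L8 9, C4 11, M3 19, M5 22, R5 25; go to L8.
At L8 the remaining stops are C4 10, M5 13, M3 18, R5 20; go to C4.
At C4 the remaining stops are M3 8, R5 14, M5 23; go to M3.
At M3 the remaining stops are R5 22, M5 31; go to R5.
At R5 the remaining stops are M5 26; go to M5.
Return M5→DC: 22.
Total = 9 + 10 + 8 + 22 + 26 + 22 = 97.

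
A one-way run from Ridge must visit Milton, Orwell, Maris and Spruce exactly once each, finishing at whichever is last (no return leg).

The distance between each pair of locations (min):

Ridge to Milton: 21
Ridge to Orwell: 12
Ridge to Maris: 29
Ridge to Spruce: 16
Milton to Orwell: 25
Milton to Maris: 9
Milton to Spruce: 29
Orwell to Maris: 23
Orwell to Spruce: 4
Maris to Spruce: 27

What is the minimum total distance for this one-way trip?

Minimum one-way distance = 52 min.

There are 4! = 24 possible orderings.
Ridge - Milton - Orwell - Maris - Spruce: 21+25+23+27 = 96
Ridge - Milton - Orwell - Spruce - Maris: 21+25+4+27 = 77
Ridge - Milton - Maris - Orwell - Spruce: 21+9+23+4 = 57
Ridge - Milton - Maris - Spruce - Orwell: 21+9+27+4 = 61
Ridge - Milton - Spruce - Orwell - Maris: 21+29+4+23 = 77
Ridge - Milton - Spruce - Maris - Orwell: 21+29+27+23 = 100
Ridge - Orwell - Milton - Maris - Spruce: 12+25+9+27 = 73
Ridge - Orwell - Milton - Spruce - Maris: 12+25+29+27 = 93
Ridge - Orwell - Maris - Milton - Spruce: 12+23+9+29 = 73
Ridge - Orwell - Maris - Spruce - Milton: 12+23+27+29 = 91
Ridge - Orwell - Spruce - Milton - Maris: 12+4+29+9 = 54
Ridge - Orwell - Spruce - Maris - Milton: 12+4+27+9 = 52
Ridge - Maris - Milton - Orwell - Spruce: 29+9+25+4 = 67
Ridge - Maris - Milton - Spruce - Orwell: 29+9+29+4 = 71
… (10 more)
The minimum is 52.
One shortest path: Ridge → Orwell → Spruce → Maris → Milton.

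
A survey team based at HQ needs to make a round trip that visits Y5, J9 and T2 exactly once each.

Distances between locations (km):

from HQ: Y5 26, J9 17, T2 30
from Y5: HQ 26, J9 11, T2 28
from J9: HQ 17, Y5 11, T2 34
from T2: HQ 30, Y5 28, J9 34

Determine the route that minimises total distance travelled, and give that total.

With 3 stops there are 3!/2 = 3 distinct round trips (a route and its reverse cost the same).
HQ - Y5 - J9 - T2 - HQ: 26+11+34+30 = 101
HQ - Y5 - T2 - J9 - HQ: 26+28+34+17 = 105
HQ - J9 - Y5 - T2 - HQ: 17+11+28+30 = 86
The minimum is 86.
One optimal route: HQ → J9 → Y5 → T2 → HQ (or its reverse).

Minimum total distance: 86 km.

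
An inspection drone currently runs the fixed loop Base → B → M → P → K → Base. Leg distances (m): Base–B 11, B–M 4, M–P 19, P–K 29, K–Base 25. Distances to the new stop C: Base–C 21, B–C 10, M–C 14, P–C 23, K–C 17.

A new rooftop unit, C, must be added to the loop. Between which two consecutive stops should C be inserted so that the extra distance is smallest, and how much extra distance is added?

Adding 11 m by placing C on the P–K leg.

Insertion cost between consecutive stops i–j is d(i,C) + d(C,j) − d(i,j):
  between Base and B: 21 + 10 − 11 = 20
  between B and M: 10 + 14 − 4 = 20
  between M and P: 14 + 23 − 19 = 18
  between P and K: 23 + 17 − 29 = 11
  between K and Base: 17 + 21 − 25 = 13
Cheapest insertion is between P and K, adding 11.
New total = 88 + 11 = 99.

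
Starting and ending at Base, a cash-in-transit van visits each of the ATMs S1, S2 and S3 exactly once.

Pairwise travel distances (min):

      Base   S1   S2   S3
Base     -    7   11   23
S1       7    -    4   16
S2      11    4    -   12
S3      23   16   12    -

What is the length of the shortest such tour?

There are 3 distinct closed tours to check (reversals are equivalent).
Base - S1 - S2 - S3 - Base: 7+4+12+23 = 46
Base - S1 - S3 - S2 - Base: 7+16+12+11 = 46
Base - S2 - S1 - S3 - Base: 11+4+16+23 = 54
The minimum is 46.
One optimal route: Base → S1 → S2 → S3 → Base (or its reverse).

46 min — the shortest possible round trip.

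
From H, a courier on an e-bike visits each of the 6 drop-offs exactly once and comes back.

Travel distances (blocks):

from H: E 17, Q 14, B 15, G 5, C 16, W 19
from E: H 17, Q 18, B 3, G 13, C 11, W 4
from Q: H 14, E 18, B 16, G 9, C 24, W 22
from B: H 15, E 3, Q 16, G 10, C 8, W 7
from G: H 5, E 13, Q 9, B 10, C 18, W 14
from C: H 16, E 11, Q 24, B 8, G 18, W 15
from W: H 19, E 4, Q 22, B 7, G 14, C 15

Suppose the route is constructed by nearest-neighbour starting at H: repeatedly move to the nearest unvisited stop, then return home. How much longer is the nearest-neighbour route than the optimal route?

From H: G=5, Q=14, B=15, C=16, E=17, W=19 → choose G (5).
From G: Q=9, B=10, E=13, W=14, C=18 → choose Q (9).
From Q: B=16, E=18, W=22, C=24 → choose B (16).
From B: E=3, W=7, C=8 → choose E (3).
From E: W=4, C=11 → choose W (4).
From W: C=15 → choose C (15).
NN route H → G → Q → B → E → W → C → H costs 68.
Optimal: H → G → Q → E → W → B → C → H costs 67 (by enumerating all 360 distinct tours).
Excess = 68 − 67 = 1.

1 blocks longer than the optimal tour.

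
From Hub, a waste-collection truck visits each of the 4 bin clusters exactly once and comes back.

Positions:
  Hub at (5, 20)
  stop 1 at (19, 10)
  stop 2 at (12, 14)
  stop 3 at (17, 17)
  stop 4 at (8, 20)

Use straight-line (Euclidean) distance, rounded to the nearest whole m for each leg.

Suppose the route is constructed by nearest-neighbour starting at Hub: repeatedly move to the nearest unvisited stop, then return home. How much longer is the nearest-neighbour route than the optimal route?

Excess over optimum: 4 m.

From Hub: stop 4=3, stop 2=9, stop 3=12, stop 1=17 → choose stop 4 (3).
From stop 4: stop 2=7, stop 3=9, stop 1=15 → choose stop 2 (7).
From stop 2: stop 3=6, stop 1=8 → choose stop 3 (6).
From stop 3: stop 1=7 → choose stop 1 (7).
NN route Hub → stop 4 → stop 2 → stop 3 → stop 1 → Hub costs 40.
Optimal: Hub → stop 2 → stop 1 → stop 3 → stop 4 → Hub costs 36 (by enumerating all 12 distinct tours).
Excess = 40 − 36 = 4.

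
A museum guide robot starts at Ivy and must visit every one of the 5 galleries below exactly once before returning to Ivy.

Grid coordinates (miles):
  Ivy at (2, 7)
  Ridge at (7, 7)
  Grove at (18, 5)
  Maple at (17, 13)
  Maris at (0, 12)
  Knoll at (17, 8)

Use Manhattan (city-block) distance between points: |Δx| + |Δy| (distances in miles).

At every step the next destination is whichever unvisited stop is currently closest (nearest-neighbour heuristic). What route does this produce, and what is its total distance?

Total distance 54 miles via the nearest-neighbour route Ivy → Ridge → Knoll → Grove → Maple → Maris → Ivy.

From Ivy: distances to unvisited — Ridge=5, Maris=7, Knoll=16, Grove=18, Maple=21. Nearest is Ridge (5).
From Ridge: distances to unvisited — Knoll=11, Maris=12, Grove=13, Maple=16. Nearest is Knoll (11).
From Knoll: distances to unvisited — Grove=4, Maple=5, Maris=21. Nearest is Grove (4).
From Grove: distances to unvisited — Maple=9, Maris=25. Nearest is Maple (9).
From Maple: distances to unvisited — Maris=18. Nearest is Maris (18).
Return Maris→Ivy: 7.
Total = 5 + 11 + 4 + 9 + 18 + 7 = 54.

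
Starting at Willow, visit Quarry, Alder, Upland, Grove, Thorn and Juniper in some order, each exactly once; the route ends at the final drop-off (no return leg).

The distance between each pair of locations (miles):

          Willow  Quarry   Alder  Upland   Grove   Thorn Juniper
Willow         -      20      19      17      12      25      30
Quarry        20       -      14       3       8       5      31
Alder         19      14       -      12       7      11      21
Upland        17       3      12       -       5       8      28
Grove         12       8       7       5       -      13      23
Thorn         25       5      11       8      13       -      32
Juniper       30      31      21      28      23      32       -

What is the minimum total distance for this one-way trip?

There are 6! = 720 possible orderings.
Willow → Quarry → Alder → Upland → Grove → Thorn → Juniper: 20+14+12+5+13+32 = 96
Willow → Quarry → Alder → Upland → Grove → Juniper → Thorn: 20+14+12+5+23+32 = 106
Willow → Quarry → Alder → Upland → Thorn → Grove → Juniper: 20+14+12+8+13+23 = 90
Willow → Quarry → Alder → Upland → Thorn → Juniper → Grove: 20+14+12+8+32+23 = 109
Willow → Quarry → Alder → Upland → Juniper → Grove → Thorn: 20+14+12+28+23+13 = 110
Willow → Quarry → Alder → Upland → Juniper → Thorn → Grove: 20+14+12+28+32+13 = 119
Willow → Quarry → Alder → Grove → Upland → Thorn → Juniper: 20+14+7+5+8+32 = 86
Willow → Quarry → Alder → Grove → Upland → Juniper → Thorn: 20+14+7+5+28+32 = 106
… (712 more)
Willow → Grove → Upland → Quarry → Thorn → Alder → Juniper: 12+5+3+5+11+21 = 57  ← best
The minimum is 57.
One shortest path: Willow → Grove → Upland → Quarry → Thorn → Alder → Juniper.

57 miles — the minimum one-way total.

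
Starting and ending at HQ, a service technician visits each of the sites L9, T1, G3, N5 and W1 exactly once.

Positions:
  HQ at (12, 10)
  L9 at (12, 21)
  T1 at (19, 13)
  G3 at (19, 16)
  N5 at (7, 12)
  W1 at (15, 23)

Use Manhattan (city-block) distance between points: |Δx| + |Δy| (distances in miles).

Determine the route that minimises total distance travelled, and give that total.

Minimum total distance: 50 miles.

There are 60 distinct closed tours to check (reversals are equivalent).
HQ → L9 → T1 → G3 → N5 → W1 → HQ: 11+15+3+16+19+16 = 80
HQ → L9 → T1 → G3 → W1 → N5 → HQ: 11+15+3+11+19+7 = 66
HQ → L9 → T1 → N5 → G3 → W1 → HQ: 11+15+13+16+11+16 = 82
HQ → L9 → T1 → N5 → W1 → G3 → HQ: 11+15+13+19+11+13 = 82
HQ → L9 → T1 → W1 → G3 → N5 → HQ: 11+15+14+11+16+7 = 74
HQ → L9 → T1 → W1 → N5 → G3 → HQ: 11+15+14+19+16+13 = 88
HQ → L9 → G3 → T1 → N5 → W1 → HQ: 11+12+3+13+19+16 = 74
HQ → L9 → G3 → T1 → W1 → N5 → HQ: 11+12+3+14+19+7 = 66
HQ → L9 → G3 → N5 → T1 → W1 → HQ: 11+12+16+13+14+16 = 82
HQ → L9 → G3 → N5 → W1 → T1 → HQ: 11+12+16+19+14+10 = 82
HQ → L9 → G3 → W1 → T1 → N5 → HQ: 11+12+11+14+13+7 = 68
HQ → L9 → G3 → W1 → N5 → T1 → HQ: 11+12+11+19+13+10 = 76
HQ → L9 → N5 → T1 → G3 → W1 → HQ: 11+14+13+3+11+16 = 68
HQ → L9 → N5 → T1 → W1 → G3 → HQ: 11+14+13+14+11+13 = 76
… (46 more)
HQ → L9 → W1 → G3 → T1 → N5 → HQ: 11+5+11+3+13+7 = 50  ← best
The minimum is 50.
One optimal route: HQ → L9 → W1 → G3 → T1 → N5 → HQ (or its reverse).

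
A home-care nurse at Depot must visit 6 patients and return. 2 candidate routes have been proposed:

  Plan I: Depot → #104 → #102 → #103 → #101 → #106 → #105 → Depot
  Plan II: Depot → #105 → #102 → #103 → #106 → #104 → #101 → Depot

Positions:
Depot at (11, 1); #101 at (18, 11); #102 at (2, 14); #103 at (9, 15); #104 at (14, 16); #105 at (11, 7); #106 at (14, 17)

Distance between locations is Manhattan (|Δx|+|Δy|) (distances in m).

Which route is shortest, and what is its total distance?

64 m — Plan II is the shortest.

Plan I: 18 + 14 + 8 + 13 + 10 + 13 + 6 = 82
Plan II: 6 + 16 + 8 + 7 + 1 + 9 + 17 = 64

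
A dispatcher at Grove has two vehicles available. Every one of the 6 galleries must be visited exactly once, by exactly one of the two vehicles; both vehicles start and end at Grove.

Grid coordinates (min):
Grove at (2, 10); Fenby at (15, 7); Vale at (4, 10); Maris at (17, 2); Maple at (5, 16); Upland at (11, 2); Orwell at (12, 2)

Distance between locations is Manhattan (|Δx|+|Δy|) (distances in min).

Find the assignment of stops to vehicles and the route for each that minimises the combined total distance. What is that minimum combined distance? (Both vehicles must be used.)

There are 2^5 − 1 = 31 ways to divide the 6 stops into two non-empty groups. For each, the best each vehicle can do is its own shortest tour through its group:
  {Fenby} + {Vale, Maris, Maple, Upland, Orwell}: 32 + 58 = 90
  {Vale} + {Fenby, Maris, Maple, Upland, Orwell}: 4 + 58 = 62
  {Fenby, Vale} + {Maris, Maple, Upland, Orwell}: 32 + 58 = 90
  {Maris} + {Fenby, Vale, Maple, Upland, Orwell}: 46 + 54 = 100
  {Fenby, Maris} + {Vale, Maple, Upland, Orwell}: 46 + 48 = 94
  {Vale, Maris} + {Fenby, Maple, Upland, Orwell}: 46 + 54 = 100
  … (31 splits in total)
Best: vehicle 1 Grove → Vale → Grove = 4; vehicle 2 Grove → Fenby → Maris → Orwell → Upland → Maple → Grove = 58; combined 62.

62 min — the smallest possible combined total.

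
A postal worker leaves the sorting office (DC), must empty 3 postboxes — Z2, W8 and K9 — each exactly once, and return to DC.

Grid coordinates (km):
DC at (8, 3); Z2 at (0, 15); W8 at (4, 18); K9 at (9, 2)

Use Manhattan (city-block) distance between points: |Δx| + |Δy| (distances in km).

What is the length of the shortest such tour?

50 km — the shortest possible round trip.

DC - Z2 - W8 - K9 - DC: 20+7+21+2 = 50
DC - Z2 - K9 - W8 - DC: 20+22+21+19 = 82
DC - W8 - Z2 - K9 - DC: 19+7+22+2 = 50
The minimum is 50.
One optimal route: DC → Z2 → W8 → K9 → DC (or its reverse).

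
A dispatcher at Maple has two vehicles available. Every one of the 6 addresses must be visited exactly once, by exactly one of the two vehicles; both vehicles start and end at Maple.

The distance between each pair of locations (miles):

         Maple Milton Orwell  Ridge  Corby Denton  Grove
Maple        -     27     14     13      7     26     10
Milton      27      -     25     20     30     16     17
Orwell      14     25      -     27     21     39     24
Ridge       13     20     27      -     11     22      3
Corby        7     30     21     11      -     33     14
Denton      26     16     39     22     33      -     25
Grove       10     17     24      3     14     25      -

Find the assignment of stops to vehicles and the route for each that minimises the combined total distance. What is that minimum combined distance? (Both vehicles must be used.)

Try each way of splitting the stops between the two vehicles (each non-empty) and, for each split, find the best tour for each vehicle:
  {Milton} + {Orwell, Ridge, Corby, Denton, Grove}: 54 + 99 = 153
  {Orwell} + {Milton, Ridge, Corby, Denton, Grove}: 28 + 80 = 108
  {Milton, Orwell} + {Ridge, Corby, Denton, Grove}: 66 + 72 = 138
  {Ridge} + {Milton, Orwell, Corby, Denton, Grove}: 26 + 101 = 127
  {Milton, Ridge} + {Orwell, Corby, Denton, Grove}: 60 + 99 = 159
  {Orwell, Ridge} + {Milton, Corby, Denton, Grove}: 54 + 80 = 134
  … (31 splits in total)
  {Corby} + {Milton, Orwell, Ridge, Denton, Grove}: 14 + 90 = 104  ← best
Best: vehicle 1 Maple → Corby → Maple = 14; vehicle 2 Maple → Orwell → Milton → Denton → Ridge → Grove → Maple = 90; combined 104.

Minimum combined distance: 104 miles.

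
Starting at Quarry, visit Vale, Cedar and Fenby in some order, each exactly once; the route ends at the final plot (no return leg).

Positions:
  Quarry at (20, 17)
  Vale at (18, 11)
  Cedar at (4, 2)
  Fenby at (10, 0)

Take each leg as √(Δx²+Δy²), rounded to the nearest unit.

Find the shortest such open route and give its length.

There are 3! = 6 possible orderings.
Quarry→Vale→Cedar→Fenby: 6+17+6 = 29
Quarry→Vale→Fenby→Cedar: 6+14+6 = 26
Quarry→Cedar→Vale→Fenby: 22+17+14 = 53
Quarry→Cedar→Fenby→Vale: 22+6+14 = 42
Quarry→Fenby→Vale→Cedar: 20+14+17 = 51
Quarry→Fenby→Cedar→Vale: 20+6+17 = 43
The minimum is 26.
One shortest path: Quarry → Vale → Fenby → Cedar.

26 — the minimum one-way total.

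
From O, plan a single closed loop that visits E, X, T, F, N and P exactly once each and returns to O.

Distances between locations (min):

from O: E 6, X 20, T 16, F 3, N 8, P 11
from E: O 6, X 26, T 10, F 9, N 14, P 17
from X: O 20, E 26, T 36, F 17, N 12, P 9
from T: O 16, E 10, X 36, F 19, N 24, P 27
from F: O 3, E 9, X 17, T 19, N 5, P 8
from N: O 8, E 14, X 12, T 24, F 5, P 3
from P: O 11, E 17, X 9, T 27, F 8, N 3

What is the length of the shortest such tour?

There are 360 distinct closed tours to check (reversals are equivalent).
O - E - X - T - F - N - P - O: 6+26+36+19+5+3+11 = 106
O - E - X - T - F - P - N - O: 6+26+36+19+8+3+8 = 106
O - E - X - T - N - F - P - O: 6+26+36+24+5+8+11 = 116
O - E - X - T - N - P - F - O: 6+26+36+24+3+8+3 = 106
O - E - X - T - P - F - N - O: 6+26+36+27+8+5+8 = 116
O - E - X - T - P - N - F - O: 6+26+36+27+3+5+3 = 106
O - E - X - F - T - N - P - O: 6+26+17+19+24+3+11 = 106
O - E - X - F - T - P - N - O: 6+26+17+19+27+3+8 = 106
… (352 more)
O - E - T - X - P - N - F - O: 6+10+36+9+3+5+3 = 72  ← best
The minimum is 72.
One optimal route: O → E → T → X → P → N → F → O (or its reverse).

Minimum total distance: 72 min.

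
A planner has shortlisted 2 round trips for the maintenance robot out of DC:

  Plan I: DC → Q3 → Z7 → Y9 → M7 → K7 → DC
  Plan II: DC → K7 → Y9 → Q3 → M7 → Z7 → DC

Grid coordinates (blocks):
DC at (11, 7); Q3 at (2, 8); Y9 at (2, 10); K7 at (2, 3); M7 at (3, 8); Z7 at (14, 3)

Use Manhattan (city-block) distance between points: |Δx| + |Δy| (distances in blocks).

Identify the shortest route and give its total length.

Shortest is Plan II, total 46 blocks.

Plan I: 10 + 17 + 19 + 3 + 6 + 13 = 68
Plan II: 13 + 7 + 2 + 1 + 16 + 7 = 46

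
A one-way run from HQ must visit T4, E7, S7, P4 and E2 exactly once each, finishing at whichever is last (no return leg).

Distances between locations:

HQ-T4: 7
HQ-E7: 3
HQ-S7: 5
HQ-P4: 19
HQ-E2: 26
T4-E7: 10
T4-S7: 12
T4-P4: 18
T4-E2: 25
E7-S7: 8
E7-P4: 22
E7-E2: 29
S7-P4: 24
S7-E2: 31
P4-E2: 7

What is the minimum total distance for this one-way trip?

Minimum one-way distance = 48.

There are 5! = 120 possible orderings.
HQ - T4 - E7 - S7 - P4 - E2: 7+10+8+24+7 = 56
HQ - T4 - E7 - S7 - E2 - P4: 7+10+8+31+7 = 63
HQ - T4 - E7 - P4 - S7 - E2: 7+10+22+24+31 = 94
HQ - T4 - E7 - P4 - E2 - S7: 7+10+22+7+31 = 77
HQ - T4 - E7 - E2 - S7 - P4: 7+10+29+31+24 = 101
HQ - T4 - E7 - E2 - P4 - S7: 7+10+29+7+24 = 77
HQ - T4 - S7 - E7 - P4 - E2: 7+12+8+22+7 = 56
HQ - T4 - S7 - E7 - E2 - P4: 7+12+8+29+7 = 63
HQ - T4 - S7 - P4 - E7 - E2: 7+12+24+22+29 = 94
HQ - T4 - S7 - P4 - E2 - E7: 7+12+24+7+29 = 79
HQ - T4 - S7 - E2 - E7 - P4: 7+12+31+29+22 = 101
HQ - T4 - S7 - E2 - P4 - E7: 7+12+31+7+22 = 79
HQ - T4 - P4 - E7 - S7 - E2: 7+18+22+8+31 = 86
HQ - T4 - P4 - E7 - E2 - S7: 7+18+22+29+31 = 107
… (106 more)
HQ - E7 - S7 - T4 - P4 - E2: 3+8+12+18+7 = 48  ← best
The minimum is 48.
One shortest path: HQ → E7 → S7 → T4 → P4 → E2.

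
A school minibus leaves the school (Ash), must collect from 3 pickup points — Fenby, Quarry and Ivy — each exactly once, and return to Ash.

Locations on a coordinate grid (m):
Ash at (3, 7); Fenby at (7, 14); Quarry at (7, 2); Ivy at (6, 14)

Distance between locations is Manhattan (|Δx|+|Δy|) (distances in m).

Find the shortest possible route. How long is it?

With 3 stops there are 3!/2 = 3 distinct round trips (a route and its reverse cost the same).
Ash - Fenby - Quarry - Ivy - Ash: 11+12+13+10 = 46
Ash - Fenby - Ivy - Quarry - Ash: 11+1+13+9 = 34
Ash - Quarry - Fenby - Ivy - Ash: 9+12+1+10 = 32
The minimum is 32.
One optimal route: Ash → Quarry → Fenby → Ivy → Ash (or its reverse).

Minimum total distance: 32 m.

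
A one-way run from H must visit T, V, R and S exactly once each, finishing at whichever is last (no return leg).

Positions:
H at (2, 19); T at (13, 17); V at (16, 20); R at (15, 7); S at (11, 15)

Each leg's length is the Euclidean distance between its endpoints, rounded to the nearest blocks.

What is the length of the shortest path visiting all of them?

Shortest open route: 30 blocks.

There are 4! = 24 possible orderings.
H - T - V - R - S: 11+4+13+9 = 37
H - T - V - S - R: 11+4+7+9 = 31
H - T - R - V - S: 11+10+13+7 = 41
H - T - R - S - V: 11+10+9+7 = 37
H - T - S - V - R: 11+3+7+13 = 34
H - T - S - R - V: 11+3+9+13 = 36
H - V - T - R - S: 14+4+10+9 = 37
H - V - T - S - R: 14+4+3+9 = 30
H - V - R - T - S: 14+13+10+3 = 40
H - V - R - S - T: 14+13+9+3 = 39
H - V - S - T - R: 14+7+3+10 = 34
H - V - S - R - T: 14+7+9+10 = 40
H - R - T - V - S: 18+10+4+7 = 39
H - R - T - S - V: 18+10+3+7 = 38
… (10 more)
The minimum is 30.
One shortest path: H → V → T → S → R.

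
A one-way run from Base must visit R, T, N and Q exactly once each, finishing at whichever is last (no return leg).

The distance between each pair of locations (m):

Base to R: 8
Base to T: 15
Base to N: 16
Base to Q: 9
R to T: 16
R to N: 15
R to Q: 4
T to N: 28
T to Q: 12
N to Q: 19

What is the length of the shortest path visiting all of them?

Shortest open route: 46 m.

There are 4! = 24 possible orderings.
Base - R - T - N - Q: 8+16+28+19 = 71
Base - R - T - Q - N: 8+16+12+19 = 55
Base - R - N - T - Q: 8+15+28+12 = 63
Base - R - N - Q - T: 8+15+19+12 = 54
Base - R - Q - T - N: 8+4+12+28 = 52
Base - R - Q - N - T: 8+4+19+28 = 59
Base - T - R - N - Q: 15+16+15+19 = 65
Base - T - R - Q - N: 15+16+4+19 = 54
Base - T - N - R - Q: 15+28+15+4 = 62
Base - T - N - Q - R: 15+28+19+4 = 66
Base - T - Q - R - N: 15+12+4+15 = 46
Base - T - Q - N - R: 15+12+19+15 = 61
Base - N - R - T - Q: 16+15+16+12 = 59
Base - N - R - Q - T: 16+15+4+12 = 47
… (10 more)
The minimum is 46.
One shortest path: Base → T → Q → R → N.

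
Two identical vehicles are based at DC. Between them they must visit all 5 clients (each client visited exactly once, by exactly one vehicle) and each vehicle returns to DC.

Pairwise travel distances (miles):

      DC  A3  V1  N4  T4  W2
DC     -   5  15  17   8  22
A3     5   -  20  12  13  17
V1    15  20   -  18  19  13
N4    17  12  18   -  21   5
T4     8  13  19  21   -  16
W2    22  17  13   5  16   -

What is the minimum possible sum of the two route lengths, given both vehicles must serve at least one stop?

66 miles — the smallest possible combined total.

Try each way of splitting the stops between the two vehicles (each non-empty) and, for each split, find the best tour for each vehicle:
  {A3} + {V1, N4, T4, W2}: 10 + 62 = 72
  {V1} + {A3, N4, T4, W2}: 30 + 46 = 76
  {A3, V1} + {N4, T4, W2}: 40 + 46 = 86
  {N4} + {A3, V1, T4, W2}: 34 + 62 = 96
  {A3, N4} + {V1, T4, W2}: 34 + 52 = 86
  {V1, N4} + {A3, T4, W2}: 50 + 46 = 96
  … (15 splits in total)
  {T4} + {A3, V1, N4, W2}: 16 + 50 = 66  ← best
Best: vehicle 1 DC → T4 → DC = 16; vehicle 2 DC → A3 → N4 → W2 → V1 → DC = 50; combined 66.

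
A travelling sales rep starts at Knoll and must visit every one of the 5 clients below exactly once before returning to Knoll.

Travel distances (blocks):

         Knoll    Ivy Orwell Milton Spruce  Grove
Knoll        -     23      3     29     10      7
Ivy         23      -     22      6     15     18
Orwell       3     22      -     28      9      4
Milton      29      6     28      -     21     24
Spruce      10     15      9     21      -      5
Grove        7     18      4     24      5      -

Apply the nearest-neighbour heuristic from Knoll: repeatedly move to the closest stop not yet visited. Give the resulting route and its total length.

At Knoll the remaining stops are Orwell 3, Grove 7, Spruce 10, Ivy 23, Milton 29; go to Orwell.
At Orwell the remaining stops are Grove 4, Spruce 9, Ivy 22, Milton 28; go to Grove.
At Grove the remaining stops are Spruce 5, Ivy 18, Milton 24; go to Spruce.
At Spruce the remaining stops are Ivy 15, Milton 21; go to Ivy.
At Ivy the remaining stops are Milton 6; go to Milton.
Return Milton→Knoll: 29.
Total = 3 + 4 + 5 + 15 + 6 + 29 = 62.

Nearest-neighbour total = 62 blocks; route Knoll → Orwell → Grove → Spruce → Ivy → Milton → Knoll.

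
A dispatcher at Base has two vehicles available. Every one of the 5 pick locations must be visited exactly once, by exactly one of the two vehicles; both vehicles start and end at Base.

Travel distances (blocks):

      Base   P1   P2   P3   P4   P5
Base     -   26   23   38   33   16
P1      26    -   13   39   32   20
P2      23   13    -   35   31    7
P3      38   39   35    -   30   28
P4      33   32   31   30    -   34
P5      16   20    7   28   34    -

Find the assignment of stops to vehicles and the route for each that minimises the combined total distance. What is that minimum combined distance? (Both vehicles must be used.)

Minimum combined distance: 163 blocks.

Check every non-empty split of the stops between the two vehicles; for each half take its own optimal tour:
  {P1} + {P2, P3, P4, P5}: 52 + 121 = 173
  {P2} + {P1, P3, P4, P5}: 46 + 132 = 178
  {P1, P2} + {P3, P4, P5}: 62 + 107 = 169
  {P3} + {P1, P2, P4, P5}: 76 + 101 = 177
  {P1, P3} + {P2, P4, P5}: 103 + 87 = 190
  {P2, P3} + {P1, P4, P5}: 96 + 101 = 197
  … (15 splits in total)
  {P3, P4} + {P1, P2, P5}: 101 + 62 = 163  ← best
Best: vehicle 1 Base → P3 → P4 → Base = 101; vehicle 2 Base → P1 → P2 → P5 → Base = 62; combined 163.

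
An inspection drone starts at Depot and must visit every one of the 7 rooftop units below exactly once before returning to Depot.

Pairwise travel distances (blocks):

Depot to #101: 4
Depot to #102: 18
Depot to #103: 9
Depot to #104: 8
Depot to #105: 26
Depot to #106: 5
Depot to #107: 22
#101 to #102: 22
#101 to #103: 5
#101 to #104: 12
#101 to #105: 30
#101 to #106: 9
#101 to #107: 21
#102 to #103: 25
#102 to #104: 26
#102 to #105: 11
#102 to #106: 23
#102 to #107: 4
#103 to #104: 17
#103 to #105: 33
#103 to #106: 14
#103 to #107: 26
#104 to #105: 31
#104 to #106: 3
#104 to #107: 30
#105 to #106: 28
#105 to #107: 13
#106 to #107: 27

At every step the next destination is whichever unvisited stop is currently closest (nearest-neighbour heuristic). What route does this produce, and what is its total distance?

Depot → [#101:4 / #106:5 / #104:8 / #103:9 / #102:18 / #107:22 / #105:26] → #101 (4)
#101 → [#103:5 / #106:9 / #104:12 / #107:21 / #102:22 / #105:30] → #103 (5)
#103 → [#106:14 / #104:17 / #102:25 / #107:26 / #105:33] → #106 (14)
#106 → [#104:3 / #102:23 / #107:27 / #105:28] → #104 (3)
#104 → [#102:26 / #107:30 / #105:31] → #102 (26)
#102 → [#107:4 / #105:11] → #107 (4)
#107 → [#105:13] → #105 (13)
Return #105→Depot: 26.
Total = 4 + 5 + 14 + 3 + 26 + 4 + 13 + 26 = 95.

Total distance 95 blocks via the nearest-neighbour route Depot → #101 → #103 → #106 → #104 → #102 → #107 → #105 → Depot.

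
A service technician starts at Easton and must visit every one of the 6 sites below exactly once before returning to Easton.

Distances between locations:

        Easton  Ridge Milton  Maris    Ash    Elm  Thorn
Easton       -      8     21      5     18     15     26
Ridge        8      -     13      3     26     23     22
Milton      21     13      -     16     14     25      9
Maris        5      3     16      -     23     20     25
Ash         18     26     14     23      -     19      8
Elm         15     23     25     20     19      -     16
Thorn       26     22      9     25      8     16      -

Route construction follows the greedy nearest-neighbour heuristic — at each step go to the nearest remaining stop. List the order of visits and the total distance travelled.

Nearest-neighbour total = 72; route Easton → Maris → Ridge → Milton → Thorn → Ash → Elm → Easton.

Easton → [Maris:5 / Ridge:8 / Elm:15 / Ash:18 / Milton:21 / Thorn:26] → Maris (5)
Maris → [Ridge:3 / Milton:16 / Elm:20 / Ash:23 / Thorn:25] → Ridge (3)
Ridge → [Milton:13 / Thorn:22 / Elm:23 / Ash:26] → Milton (13)
Milton → [Thorn:9 / Ash:14 / Elm:25] → Thorn (9)
Thorn → [Ash:8 / Elm:16] → Ash (8)
Ash → [Elm:19] → Elm (19)
Return Elm→Easton: 15.
Total = 5 + 3 + 13 + 9 + 8 + 19 + 15 = 72.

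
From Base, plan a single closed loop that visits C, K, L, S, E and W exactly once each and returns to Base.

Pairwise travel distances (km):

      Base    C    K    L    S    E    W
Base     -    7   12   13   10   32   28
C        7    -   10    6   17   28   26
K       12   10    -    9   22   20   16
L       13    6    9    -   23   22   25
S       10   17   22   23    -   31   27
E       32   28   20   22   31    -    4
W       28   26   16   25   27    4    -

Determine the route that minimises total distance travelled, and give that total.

With 6 stops there are 6!/2 = 360 distinct round trips (a route and its reverse cost the same).
Base - C - K - L - S - E - W - Base: 7+10+9+23+31+4+28 = 112
Base - C - K - L - S - W - E - Base: 7+10+9+23+27+4+32 = 112
Base - C - K - L - E - S - W - Base: 7+10+9+22+31+27+28 = 134
Base - C - K - L - E - W - S - Base: 7+10+9+22+4+27+10 = 89
Base - C - K - L - W - S - E - Base: 7+10+9+25+27+31+32 = 141
Base - C - K - L - W - E - S - Base: 7+10+9+25+4+31+10 = 96
Base - C - K - S - L - E - W - Base: 7+10+22+23+22+4+28 = 116
Base - C - K - S - L - W - E - Base: 7+10+22+23+25+4+32 = 123
… (352 more)
Base - C - L - K - E - W - S - Base: 7+6+9+20+4+27+10 = 83  ← best
The minimum is 83.
One optimal route: Base → C → L → K → E → W → S → Base (or its reverse).

83 km — the shortest possible round trip.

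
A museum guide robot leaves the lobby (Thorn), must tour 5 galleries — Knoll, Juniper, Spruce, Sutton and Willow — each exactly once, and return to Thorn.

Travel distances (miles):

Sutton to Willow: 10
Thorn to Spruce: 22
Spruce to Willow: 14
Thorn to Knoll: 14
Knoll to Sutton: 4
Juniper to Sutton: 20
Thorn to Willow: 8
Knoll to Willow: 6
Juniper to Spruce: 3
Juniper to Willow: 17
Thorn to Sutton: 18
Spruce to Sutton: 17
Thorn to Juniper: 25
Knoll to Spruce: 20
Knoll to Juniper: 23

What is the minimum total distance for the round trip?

Minimum total distance: 63 miles.

Thorn→Knoll→Juniper→Spruce→Sutton→Willow→Thorn: 14+23+3+17+10+8 = 75
Thorn→Knoll→Juniper→Spruce→Willow→Sutton→Thorn: 14+23+3+14+10+18 = 82
Thorn→Knoll→Juniper→Sutton→Spruce→Willow→Thorn: 14+23+20+17+14+8 = 96
Thorn→Knoll→Juniper→Sutton→Willow→Spruce→Thorn: 14+23+20+10+14+22 = 103
Thorn→Knoll→Juniper→Willow→Spruce→Sutton→Thorn: 14+23+17+14+17+18 = 103
Thorn→Knoll→Juniper→Willow→Sutton→Spruce→Thorn: 14+23+17+10+17+22 = 103
Thorn→Knoll→Spruce→Juniper→Sutton→Willow→Thorn: 14+20+3+20+10+8 = 75
Thorn→Knoll→Spruce→Juniper→Willow→Sutton→Thorn: 14+20+3+17+10+18 = 82
Thorn→Knoll→Spruce→Sutton→Juniper→Willow→Thorn: 14+20+17+20+17+8 = 96
Thorn→Knoll→Spruce→Sutton→Willow→Juniper→Thorn: 14+20+17+10+17+25 = 103
Thorn→Knoll→Spruce→Willow→Juniper→Sutton→Thorn: 14+20+14+17+20+18 = 103
Thorn→Knoll→Spruce→Willow→Sutton→Juniper→Thorn: 14+20+14+10+20+25 = 103
Thorn→Knoll→Sutton→Juniper→Spruce→Willow→Thorn: 14+4+20+3+14+8 = 63
Thorn→Knoll→Sutton→Juniper→Willow→Spruce→Thorn: 14+4+20+17+14+22 = 91
… (46 more)
The minimum is 63.
One optimal route: Thorn → Knoll → Sutton → Juniper → Spruce → Willow → Thorn (or its reverse).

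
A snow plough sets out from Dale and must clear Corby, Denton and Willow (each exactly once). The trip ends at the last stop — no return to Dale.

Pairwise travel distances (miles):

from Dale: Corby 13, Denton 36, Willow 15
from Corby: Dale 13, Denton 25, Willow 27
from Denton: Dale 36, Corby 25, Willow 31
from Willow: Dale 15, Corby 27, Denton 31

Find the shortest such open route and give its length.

Minimum one-way distance = 67 miles.

There are 3! = 6 possible orderings.
Dale - Corby - Denton - Willow: 13+25+31 = 69
Dale - Corby - Willow - Denton: 13+27+31 = 71
Dale - Denton - Corby - Willow: 36+25+27 = 88
Dale - Denton - Willow - Corby: 36+31+27 = 94
Dale - Willow - Corby - Denton: 15+27+25 = 67
Dale - Willow - Denton - Corby: 15+31+25 = 71
The minimum is 67.
One shortest path: Dale → Willow → Corby → Denton.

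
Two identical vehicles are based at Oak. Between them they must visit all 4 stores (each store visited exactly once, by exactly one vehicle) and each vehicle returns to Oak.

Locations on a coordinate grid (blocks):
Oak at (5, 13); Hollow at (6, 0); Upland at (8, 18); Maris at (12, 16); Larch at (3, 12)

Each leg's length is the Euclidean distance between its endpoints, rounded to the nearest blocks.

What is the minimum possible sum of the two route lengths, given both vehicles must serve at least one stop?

44 blocks — the smallest possible combined total.

There are 2^3 − 1 = 7 ways to divide the 4 stops into two non-empty groups. For each, the best each vehicle can do is its own shortest tour through its group:
  {Hollow} + {Upland, Maris, Larch}: 26 + 22 = 48
  {Upland} + {Hollow, Maris, Larch}: 12 + 39 = 51
  {Hollow, Upland} + {Maris, Larch}: 37 + 20 = 57
  {Maris} + {Hollow, Upland, Larch}: 16 + 38 = 54
  {Hollow, Maris} + {Upland, Larch}: 38 + 16 = 54
  {Upland, Maris} + {Hollow, Larch}: 18 + 27 = 45
  … (7 splits in total)
  {Hollow, Upland, Maris} + {Larch}: 40 + 4 = 44  ← best
Best: vehicle 1 Oak → Hollow → Maris → Upland → Oak = 40; vehicle 2 Oak → Larch → Oak = 4; combined 44.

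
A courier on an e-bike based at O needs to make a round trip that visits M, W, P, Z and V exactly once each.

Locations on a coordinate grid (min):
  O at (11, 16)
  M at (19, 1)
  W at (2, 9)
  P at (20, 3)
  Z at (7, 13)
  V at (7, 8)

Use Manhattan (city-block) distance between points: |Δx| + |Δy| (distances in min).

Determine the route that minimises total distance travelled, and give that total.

66 min — the shortest possible round trip.

With 5 stops there are 5!/2 = 60 distinct round trips (a route and its reverse cost the same).
O-M-W-P-Z-V-O: 23+25+24+23+5+12 = 112
O-M-W-P-V-Z-O: 23+25+24+18+5+7 = 102
O-M-W-Z-P-V-O: 23+25+9+23+18+12 = 110
O-M-W-Z-V-P-O: 23+25+9+5+18+22 = 102
O-M-W-V-P-Z-O: 23+25+6+18+23+7 = 102
O-M-W-V-Z-P-O: 23+25+6+5+23+22 = 104
O-M-P-W-Z-V-O: 23+3+24+9+5+12 = 76
O-M-P-W-V-Z-O: 23+3+24+6+5+7 = 68
O-M-P-Z-W-V-O: 23+3+23+9+6+12 = 76
O-M-P-Z-V-W-O: 23+3+23+5+6+16 = 76
O-M-P-V-W-Z-O: 23+3+18+6+9+7 = 66
O-M-P-V-Z-W-O: 23+3+18+5+9+16 = 74
O-M-Z-W-P-V-O: 23+24+9+24+18+12 = 110
O-M-Z-W-V-P-O: 23+24+9+6+18+22 = 102
… (46 more)
The minimum is 66.
One optimal route: O → M → P → V → W → Z → O (or its reverse).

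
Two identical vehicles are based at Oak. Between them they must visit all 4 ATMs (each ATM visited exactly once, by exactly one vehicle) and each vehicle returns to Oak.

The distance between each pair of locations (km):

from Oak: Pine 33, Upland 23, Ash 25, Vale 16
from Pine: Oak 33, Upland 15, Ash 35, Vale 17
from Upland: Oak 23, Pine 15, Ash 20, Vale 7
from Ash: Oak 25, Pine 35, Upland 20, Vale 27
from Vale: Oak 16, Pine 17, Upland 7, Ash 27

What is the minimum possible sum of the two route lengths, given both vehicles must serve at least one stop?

121 km — the smallest possible combined total.

There are 2^3 − 1 = 7 ways to divide the 4 stops into two non-empty groups. For each, the best each vehicle can do is its own shortest tour through its group:
  {Pine} + {Upland, Ash, Vale}: 66 + 68 = 134
  {Upland} + {Pine, Ash, Vale}: 46 + 93 = 139
  {Pine, Upland} + {Ash, Vale}: 71 + 68 = 139
  {Ash} + {Pine, Upland, Vale}: 50 + 71 = 121
  {Pine, Ash} + {Upland, Vale}: 93 + 46 = 139
  {Upland, Ash} + {Pine, Vale}: 68 + 66 = 134
  … (7 splits in total)
Best: vehicle 1 Oak → Ash → Oak = 50; vehicle 2 Oak → Pine → Upland → Vale → Oak = 71; combined 121.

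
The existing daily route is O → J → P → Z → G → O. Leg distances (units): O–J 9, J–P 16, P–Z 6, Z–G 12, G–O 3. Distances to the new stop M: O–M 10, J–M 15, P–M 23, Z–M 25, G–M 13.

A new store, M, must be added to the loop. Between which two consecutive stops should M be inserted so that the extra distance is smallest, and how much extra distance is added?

Insertion cost between consecutive stops i–j is d(i,M) + d(M,j) − d(i,j):
  between O and J: 10 + 15 − 9 = 16
  between J and P: 15 + 23 − 16 = 22
  between P and Z: 23 + 25 − 6 = 42
  between Z and G: 25 + 13 − 12 = 26
  between G and O: 13 + 10 − 3 = 20
Cheapest insertion is between O and J, adding 16.
New total = 46 + 16 = 62.

+16 — insert M between O and J.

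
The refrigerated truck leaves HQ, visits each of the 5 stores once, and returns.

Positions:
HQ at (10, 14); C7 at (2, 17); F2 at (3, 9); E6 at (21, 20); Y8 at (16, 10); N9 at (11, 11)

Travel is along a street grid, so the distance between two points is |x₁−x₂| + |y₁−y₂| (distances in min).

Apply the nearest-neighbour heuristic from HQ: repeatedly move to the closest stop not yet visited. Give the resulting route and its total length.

72 min along HQ → N9 → Y8 → F2 → C7 → E6 → HQ.

HQ → [N9:4 / Y8:10 / C7:11 / F2:12 / E6:17] → N9 (4)
N9 → [Y8:6 / F2:10 / C7:15 / E6:19] → Y8 (6)
Y8 → [F2:14 / E6:15 / C7:21] → F2 (14)
F2 → [C7:9 / E6:29] → C7 (9)
C7 → [E6:22] → E6 (22)
Return E6→HQ: 17.
Total = 4 + 6 + 14 + 9 + 22 + 17 = 72.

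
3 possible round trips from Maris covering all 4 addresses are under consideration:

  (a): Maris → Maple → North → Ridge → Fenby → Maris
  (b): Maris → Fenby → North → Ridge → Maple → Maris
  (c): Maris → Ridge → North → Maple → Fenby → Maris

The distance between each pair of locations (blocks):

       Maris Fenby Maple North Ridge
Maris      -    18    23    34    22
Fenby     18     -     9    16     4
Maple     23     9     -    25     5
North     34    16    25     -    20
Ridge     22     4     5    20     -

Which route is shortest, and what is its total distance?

82 blocks — (b) is the shortest.

(a): 23 + 25 + 20 + 4 + 18 = 90
(b): 18 + 16 + 20 + 5 + 23 = 82
(c): 22 + 20 + 25 + 9 + 18 = 94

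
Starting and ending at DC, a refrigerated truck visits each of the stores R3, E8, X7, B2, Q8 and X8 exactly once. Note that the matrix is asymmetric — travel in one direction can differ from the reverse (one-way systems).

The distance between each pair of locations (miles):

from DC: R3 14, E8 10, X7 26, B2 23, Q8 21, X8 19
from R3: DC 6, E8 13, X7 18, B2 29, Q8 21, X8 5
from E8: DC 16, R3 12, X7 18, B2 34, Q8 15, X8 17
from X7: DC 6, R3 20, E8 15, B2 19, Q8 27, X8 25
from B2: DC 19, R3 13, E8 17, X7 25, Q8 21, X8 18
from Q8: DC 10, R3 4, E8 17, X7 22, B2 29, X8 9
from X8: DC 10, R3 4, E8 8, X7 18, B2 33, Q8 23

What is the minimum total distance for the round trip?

Shortest round trip = 85 miles.

DC-R3-E8-X7-B2-Q8-X8-DC: 14+13+18+19+21+9+10 = 104
DC-R3-E8-X7-B2-X8-Q8-DC: 14+13+18+19+18+23+10 = 115
DC-R3-E8-X7-Q8-B2-X8-DC: 14+13+18+27+29+18+10 = 129
DC-R3-E8-X7-Q8-X8-B2-DC: 14+13+18+27+9+33+19 = 133
DC-R3-E8-X7-X8-B2-Q8-DC: 14+13+18+25+33+21+10 = 134
DC-R3-E8-X7-X8-Q8-B2-DC: 14+13+18+25+23+29+19 = 141
DC-R3-E8-B2-X7-Q8-X8-DC: 14+13+34+25+27+9+10 = 132
DC-R3-E8-B2-X7-X8-Q8-DC: 14+13+34+25+25+23+10 = 144
… (712 more)
DC-B2-Q8-R3-X8-E8-X7-DC: 23+21+4+5+8+18+6 = 85  ← best
The minimum is 85.
One optimal route: DC → B2 → Q8 → R3 → X8 → E8 → X7 → DC.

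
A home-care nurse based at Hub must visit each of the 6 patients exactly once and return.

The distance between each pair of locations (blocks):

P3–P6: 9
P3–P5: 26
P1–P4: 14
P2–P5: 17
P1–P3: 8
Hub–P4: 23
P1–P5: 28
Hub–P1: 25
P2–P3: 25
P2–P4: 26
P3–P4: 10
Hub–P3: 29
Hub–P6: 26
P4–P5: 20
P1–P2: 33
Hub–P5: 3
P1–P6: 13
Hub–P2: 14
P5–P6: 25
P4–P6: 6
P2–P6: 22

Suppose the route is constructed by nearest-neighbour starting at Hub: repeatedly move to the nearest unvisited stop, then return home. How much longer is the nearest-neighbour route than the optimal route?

Hub: P5=3, P2=14, P4=23, P1=25, P6=26, P3=29 ⇒ P5
P5: P2=17, P4=20, P6=25, P3=26, P1=28 ⇒ P2
P2: P6=22, P3=25, P4=26, P1=33 ⇒ P6
P6: P4=6, P3=9, P1=13 ⇒ P4
P4: P3=10, P1=14 ⇒ P3
P3: P1=8 ⇒ P1
NN route Hub → P5 → P2 → P6 → P4 → P3 → P1 → Hub costs 91.
Optimal: Hub → P2 → P3 → P1 → P6 → P4 → P5 → Hub costs 89 (by enumerating all 360 distinct tours).
Excess = 91 − 89 = 2.

2 blocks longer than the optimal tour.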